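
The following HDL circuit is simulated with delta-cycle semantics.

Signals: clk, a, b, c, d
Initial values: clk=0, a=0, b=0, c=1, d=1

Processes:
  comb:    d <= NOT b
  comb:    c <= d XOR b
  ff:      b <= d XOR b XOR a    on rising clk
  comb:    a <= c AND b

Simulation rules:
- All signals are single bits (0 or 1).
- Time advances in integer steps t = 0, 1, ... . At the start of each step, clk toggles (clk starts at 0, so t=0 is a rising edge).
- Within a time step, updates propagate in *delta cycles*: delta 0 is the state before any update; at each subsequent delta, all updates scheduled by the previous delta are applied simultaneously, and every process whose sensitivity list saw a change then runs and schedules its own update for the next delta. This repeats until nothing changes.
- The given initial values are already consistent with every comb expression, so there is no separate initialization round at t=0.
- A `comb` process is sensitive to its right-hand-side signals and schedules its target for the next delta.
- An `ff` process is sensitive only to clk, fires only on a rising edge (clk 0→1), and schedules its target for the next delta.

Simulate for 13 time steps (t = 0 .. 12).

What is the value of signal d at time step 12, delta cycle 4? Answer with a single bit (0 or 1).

0

[bits: a,clk,c,b,d]
t=0: Δ0=00101 Δ1=01101 Δ2=01111 Δ3=11010 Δ4=01110 Δ5=11110 | 5Δ
t=1: Δ0=11110 Δ1=10110 | 1Δ
t=2: Δ0=10110 Δ1=11110 Δ2=11100 Δ3=01001 Δ4=01101 | 4Δ
t=3: Δ0=01101 Δ1=00101 | 1Δ
t=4: Δ0=00101 Δ1=01101 Δ2=01111 Δ3=11010 Δ4=01110 Δ5=11110 | 5Δ
t=5: Δ0=11110 Δ1=10110 | 1Δ
t=6: Δ0=10110 Δ1=11110 Δ2=11100 Δ3=01001 Δ4=01101 | 4Δ
t=7: Δ0=01101 Δ1=00101 | 1Δ
t=8: Δ0=00101 Δ1=01101 Δ2=01111 Δ3=11010 Δ4=01110 Δ5=11110 | 5Δ
t=9: Δ0=11110 Δ1=10110 | 1Δ
t=10: Δ0=10110 Δ1=11110 Δ2=11100 Δ3=01001 Δ4=01101 | 4Δ
t=11: Δ0=01101 Δ1=00101 | 1Δ
t=12: Δ0=00101 Δ1=01101 Δ2=01111 Δ3=11010 Δ4=01110 Δ5=11110 | 5Δ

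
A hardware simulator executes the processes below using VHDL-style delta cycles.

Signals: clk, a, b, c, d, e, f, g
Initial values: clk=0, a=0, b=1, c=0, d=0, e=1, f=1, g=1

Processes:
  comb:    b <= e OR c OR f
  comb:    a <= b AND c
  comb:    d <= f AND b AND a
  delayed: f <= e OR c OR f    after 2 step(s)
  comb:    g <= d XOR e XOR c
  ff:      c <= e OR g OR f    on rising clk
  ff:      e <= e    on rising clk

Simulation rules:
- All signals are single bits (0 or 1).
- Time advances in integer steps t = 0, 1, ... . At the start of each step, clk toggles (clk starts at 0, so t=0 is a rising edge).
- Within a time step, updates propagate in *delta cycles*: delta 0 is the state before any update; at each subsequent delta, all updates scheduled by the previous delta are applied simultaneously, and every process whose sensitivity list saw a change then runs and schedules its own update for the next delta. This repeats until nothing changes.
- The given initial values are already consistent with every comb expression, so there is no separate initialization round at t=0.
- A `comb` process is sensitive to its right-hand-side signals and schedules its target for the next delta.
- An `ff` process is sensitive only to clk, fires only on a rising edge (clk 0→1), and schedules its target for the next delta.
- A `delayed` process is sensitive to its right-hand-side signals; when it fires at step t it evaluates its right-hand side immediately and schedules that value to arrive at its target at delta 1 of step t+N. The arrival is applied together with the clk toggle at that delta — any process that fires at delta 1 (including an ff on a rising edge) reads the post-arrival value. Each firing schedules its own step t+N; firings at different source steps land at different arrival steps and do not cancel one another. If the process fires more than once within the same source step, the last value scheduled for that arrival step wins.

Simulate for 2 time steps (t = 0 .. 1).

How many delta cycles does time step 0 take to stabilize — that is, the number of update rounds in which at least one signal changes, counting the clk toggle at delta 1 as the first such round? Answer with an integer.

5

t0.Δ0 b=1 a=0 clk=0 c=0 e=1 g=1 d=0 f=1
t0.Δ1 b=1 a=0 clk=1 c=0 e=1 g=1 d=0 f=1
t0.Δ2 b=1 a=0 clk=1 c=1 e=1 g=1 d=0 f=1
t0.Δ3 b=1 a=1 clk=1 c=1 e=1 g=0 d=0 f=1
t0.Δ4 b=1 a=1 clk=1 c=1 e=1 g=0 d=1 f=1
t0.Δ5 b=1 a=1 clk=1 c=1 e=1 g=1 d=1 f=1
t1.Δ0 b=1 a=1 clk=1 c=1 e=1 g=1 d=1 f=1
t1.Δ1 b=1 a=1 clk=0 c=1 e=1 g=1 d=1 f=1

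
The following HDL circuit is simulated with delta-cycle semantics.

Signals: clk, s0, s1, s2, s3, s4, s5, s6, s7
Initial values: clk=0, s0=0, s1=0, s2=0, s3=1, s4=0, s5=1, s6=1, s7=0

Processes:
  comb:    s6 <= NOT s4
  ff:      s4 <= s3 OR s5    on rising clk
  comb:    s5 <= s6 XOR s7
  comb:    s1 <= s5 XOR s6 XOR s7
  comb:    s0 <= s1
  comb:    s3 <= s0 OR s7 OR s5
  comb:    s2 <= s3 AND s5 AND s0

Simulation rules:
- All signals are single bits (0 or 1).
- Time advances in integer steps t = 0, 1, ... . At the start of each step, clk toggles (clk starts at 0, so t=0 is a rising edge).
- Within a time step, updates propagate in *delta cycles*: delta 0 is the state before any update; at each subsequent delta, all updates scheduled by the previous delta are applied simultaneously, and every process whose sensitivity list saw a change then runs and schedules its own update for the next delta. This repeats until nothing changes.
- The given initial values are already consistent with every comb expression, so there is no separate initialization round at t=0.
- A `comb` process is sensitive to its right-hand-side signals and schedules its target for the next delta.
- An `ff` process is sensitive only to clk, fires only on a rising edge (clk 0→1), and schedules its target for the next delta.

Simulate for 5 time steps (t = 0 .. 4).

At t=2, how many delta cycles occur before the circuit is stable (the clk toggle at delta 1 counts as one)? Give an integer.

[bits: s3,s7,s2,s5,s0,s1,s4,clk,s6]
t=0: Δ0=100100001 Δ1=100100011 Δ2=100100111 Δ3=100100110 Δ4=100001110 Δ5=000010110 Δ6=100000110 Δ7=000000110 | 7Δ
t=1: Δ0=000000110 Δ1=000000100 | 1Δ
t=2: Δ0=000000100 Δ1=000000110 Δ2=000000010 Δ3=000000011 Δ4=000101011 Δ5=100110011 Δ6=101100011 Δ7=100100011 | 7Δ
t=3: Δ0=100100011 Δ1=100100001 | 1Δ
t=4: Δ0=100100001 Δ1=100100011 Δ2=100100111 Δ3=100100110 Δ4=100001110 Δ5=000010110 Δ6=100000110 Δ7=000000110 | 7Δ

7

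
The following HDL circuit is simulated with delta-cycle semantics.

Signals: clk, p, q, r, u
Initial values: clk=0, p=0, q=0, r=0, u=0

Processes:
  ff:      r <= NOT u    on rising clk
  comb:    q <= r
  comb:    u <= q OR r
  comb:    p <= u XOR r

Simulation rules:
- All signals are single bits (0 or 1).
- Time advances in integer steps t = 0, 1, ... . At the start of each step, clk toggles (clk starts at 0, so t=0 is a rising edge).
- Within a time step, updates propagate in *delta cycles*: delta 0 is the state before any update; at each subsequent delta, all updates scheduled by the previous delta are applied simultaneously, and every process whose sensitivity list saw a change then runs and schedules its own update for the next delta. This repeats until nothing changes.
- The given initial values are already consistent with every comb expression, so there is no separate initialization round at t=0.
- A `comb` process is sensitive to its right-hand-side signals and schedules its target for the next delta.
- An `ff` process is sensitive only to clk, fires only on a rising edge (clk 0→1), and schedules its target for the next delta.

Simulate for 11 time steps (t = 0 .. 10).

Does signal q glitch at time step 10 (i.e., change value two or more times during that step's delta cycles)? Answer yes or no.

t0.Δ0 u=0 p=0 r=0 clk=0 q=0
t0.Δ1 u=0 p=0 r=0 clk=1 q=0
t0.Δ2 u=0 p=0 r=1 clk=1 q=0
t0.Δ3 u=1 p=1 r=1 clk=1 q=1
t0.Δ4 u=1 p=0 r=1 clk=1 q=1
t1.Δ0 u=1 p=0 r=1 clk=1 q=1
t1.Δ1 u=1 p=0 r=1 clk=0 q=1
t2.Δ0 u=1 p=0 r=1 clk=0 q=1
t2.Δ1 u=1 p=0 r=1 clk=1 q=1
t2.Δ2 u=1 p=0 r=0 clk=1 q=1
t2.Δ3 u=1 p=1 r=0 clk=1 q=0
t2.Δ4 u=0 p=1 r=0 clk=1 q=0
t2.Δ5 u=0 p=0 r=0 clk=1 q=0
t3.Δ0 u=0 p=0 r=0 clk=1 q=0
t3.Δ1 u=0 p=0 r=0 clk=0 q=0
t4.Δ0 u=0 p=0 r=0 clk=0 q=0
t4.Δ1 u=0 p=0 r=0 clk=1 q=0
t4.Δ2 u=0 p=0 r=1 clk=1 q=0
t4.Δ3 u=1 p=1 r=1 clk=1 q=1
t4.Δ4 u=1 p=0 r=1 clk=1 q=1
t5.Δ0 u=1 p=0 r=1 clk=1 q=1
t5.Δ1 u=1 p=0 r=1 clk=0 q=1
t6.Δ0 u=1 p=0 r=1 clk=0 q=1
t6.Δ1 u=1 p=0 r=1 clk=1 q=1
t6.Δ2 u=1 p=0 r=0 clk=1 q=1
t6.Δ3 u=1 p=1 r=0 clk=1 q=0
t6.Δ4 u=0 p=1 r=0 clk=1 q=0
t6.Δ5 u=0 p=0 r=0 clk=1 q=0
t7.Δ0 u=0 p=0 r=0 clk=1 q=0
t7.Δ1 u=0 p=0 r=0 clk=0 q=0
t8.Δ0 u=0 p=0 r=0 clk=0 q=0
t8.Δ1 u=0 p=0 r=0 clk=1 q=0
t8.Δ2 u=0 p=0 r=1 clk=1 q=0
t8.Δ3 u=1 p=1 r=1 clk=1 q=1
t8.Δ4 u=1 p=0 r=1 clk=1 q=1
t9.Δ0 u=1 p=0 r=1 clk=1 q=1
t9.Δ1 u=1 p=0 r=1 clk=0 q=1
t10.Δ0 u=1 p=0 r=1 clk=0 q=1
t10.Δ1 u=1 p=0 r=1 clk=1 q=1
t10.Δ2 u=1 p=0 r=0 clk=1 q=1
t10.Δ3 u=1 p=1 r=0 clk=1 q=0
t10.Δ4 u=0 p=1 r=0 clk=1 q=0
t10.Δ5 u=0 p=0 r=0 clk=1 q=0

no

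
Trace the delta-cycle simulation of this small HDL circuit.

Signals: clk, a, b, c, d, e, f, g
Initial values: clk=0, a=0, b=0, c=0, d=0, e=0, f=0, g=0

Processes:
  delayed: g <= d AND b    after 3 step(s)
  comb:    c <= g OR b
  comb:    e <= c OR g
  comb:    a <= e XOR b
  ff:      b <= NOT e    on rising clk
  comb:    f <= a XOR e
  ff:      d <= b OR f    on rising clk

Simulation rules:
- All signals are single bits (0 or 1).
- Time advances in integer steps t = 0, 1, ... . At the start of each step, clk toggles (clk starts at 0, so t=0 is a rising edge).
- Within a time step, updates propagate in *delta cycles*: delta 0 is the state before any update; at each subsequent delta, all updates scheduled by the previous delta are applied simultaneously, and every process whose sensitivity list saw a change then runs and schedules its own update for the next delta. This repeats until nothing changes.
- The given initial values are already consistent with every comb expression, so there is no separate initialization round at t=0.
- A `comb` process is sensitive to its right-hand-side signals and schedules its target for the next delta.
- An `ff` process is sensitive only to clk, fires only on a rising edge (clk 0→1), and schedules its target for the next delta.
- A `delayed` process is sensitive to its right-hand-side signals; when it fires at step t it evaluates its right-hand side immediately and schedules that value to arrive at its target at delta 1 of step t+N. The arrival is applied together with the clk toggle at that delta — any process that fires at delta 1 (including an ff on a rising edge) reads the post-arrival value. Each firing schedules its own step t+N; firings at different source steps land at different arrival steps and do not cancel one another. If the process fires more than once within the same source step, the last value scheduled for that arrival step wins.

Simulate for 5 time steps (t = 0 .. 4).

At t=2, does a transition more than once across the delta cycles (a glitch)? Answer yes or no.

t=0 Δ0: a=0 c=0 g=0 f=0 d=0 e=0 clk=0 b=0
  Δ1: clk:0→1
  Δ2: b:0→1
  Δ3: a:0→1, c:0→1
  Δ4: f:0→1, e:0→1
  Δ5: a:1→0, f:1→0
  Δ6: f:0→1
  (6Δ to stable)
t=1 Δ0: a=0 c=1 g=0 f=1 d=0 e=1 clk=1 b=1
  Δ1: clk:1→0
  (1Δ to stable)
t=2 Δ0: a=0 c=1 g=0 f=1 d=0 e=1 clk=0 b=1
  Δ1: clk:0→1
  Δ2: d:0→1, b:1→0
  Δ3: a:0→1, c:1→0
  Δ4: f:1→0, e:1→0
  Δ5: a:1→0, f:0→1
  Δ6: f:1→0
  (6Δ to stable)
t=3 Δ0: a=0 c=0 g=0 f=0 d=1 e=0 clk=1 b=0
  Δ1: clk:1→0
  (1Δ to stable)
t=4 Δ0: a=0 c=0 g=0 f=0 d=1 e=0 clk=0 b=0
  Δ1: clk:0→1
  Δ2: d:1→0, b:0→1
  Δ3: a:0→1, c:0→1
  Δ4: f:0→1, e:0→1
  Δ5: a:1→0, f:1→0
  Δ6: f:0→1
  (6Δ to stable)

yes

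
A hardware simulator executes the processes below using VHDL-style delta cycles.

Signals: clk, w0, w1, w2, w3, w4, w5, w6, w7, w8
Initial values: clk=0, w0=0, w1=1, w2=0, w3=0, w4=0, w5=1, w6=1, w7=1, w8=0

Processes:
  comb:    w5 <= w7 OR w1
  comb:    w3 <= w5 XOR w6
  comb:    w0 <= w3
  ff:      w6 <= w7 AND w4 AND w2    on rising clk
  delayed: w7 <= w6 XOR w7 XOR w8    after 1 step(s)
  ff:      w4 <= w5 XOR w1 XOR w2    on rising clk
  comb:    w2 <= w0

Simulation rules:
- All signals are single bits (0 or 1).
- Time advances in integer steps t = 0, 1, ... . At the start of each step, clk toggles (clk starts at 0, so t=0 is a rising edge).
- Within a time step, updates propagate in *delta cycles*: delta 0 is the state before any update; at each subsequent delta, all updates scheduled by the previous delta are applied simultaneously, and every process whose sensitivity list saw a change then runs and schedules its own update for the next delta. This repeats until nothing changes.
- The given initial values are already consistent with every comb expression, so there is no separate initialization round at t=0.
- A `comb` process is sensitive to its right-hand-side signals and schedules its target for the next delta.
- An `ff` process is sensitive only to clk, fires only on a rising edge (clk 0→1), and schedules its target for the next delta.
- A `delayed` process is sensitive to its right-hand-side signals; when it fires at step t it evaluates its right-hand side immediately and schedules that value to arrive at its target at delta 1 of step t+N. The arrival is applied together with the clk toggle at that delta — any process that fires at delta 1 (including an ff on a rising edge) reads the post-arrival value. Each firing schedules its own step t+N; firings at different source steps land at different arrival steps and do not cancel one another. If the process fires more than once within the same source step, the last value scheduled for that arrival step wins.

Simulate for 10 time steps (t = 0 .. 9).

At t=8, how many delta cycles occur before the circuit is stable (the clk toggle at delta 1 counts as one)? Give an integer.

2

t=0 Δ0: w6=1 w3=0 clk=0 w5=1 w4=0 w7=1 w0=0 w2=0 w1=1 w8=0
  Δ1: clk:0→1
  Δ2: w6:1→0
  Δ3: w3:0→1
  Δ4: w0:0→1
  Δ5: w2:0→1
  (5Δ to stable)
t=1 Δ0: w6=0 w3=1 clk=1 w5=1 w4=0 w7=1 w0=1 w2=1 w1=1 w8=0
  Δ1: clk:1→0
  (1Δ to stable)
t=2 Δ0: w6=0 w3=1 clk=0 w5=1 w4=0 w7=1 w0=1 w2=1 w1=1 w8=0
  Δ1: clk:0→1
  Δ2: w4:0→1
  (2Δ to stable)
t=3 Δ0: w6=0 w3=1 clk=1 w5=1 w4=1 w7=1 w0=1 w2=1 w1=1 w8=0
  Δ1: clk:1→0
  (1Δ to stable)
t=4 Δ0: w6=0 w3=1 clk=0 w5=1 w4=1 w7=1 w0=1 w2=1 w1=1 w8=0
  Δ1: clk:0→1
  Δ2: w6:0→1
  Δ3: w3:1→0
  Δ4: w0:1→0
  Δ5: w2:1→0
  (5Δ to stable)
t=5 Δ0: w6=1 w3=0 clk=1 w5=1 w4=1 w7=1 w0=0 w2=0 w1=1 w8=0
  Δ1: clk:1→0, w7:1→0
  (1Δ to stable)
t=6 Δ0: w6=1 w3=0 clk=0 w5=1 w4=1 w7=0 w0=0 w2=0 w1=1 w8=0
  Δ1: clk:0→1, w7:0→1
  Δ2: w6:1→0, w4:1→0
  Δ3: w3:0→1
  Δ4: w0:0→1
  Δ5: w2:0→1
  (5Δ to stable)
t=7 Δ0: w6=0 w3=1 clk=1 w5=1 w4=0 w7=1 w0=1 w2=1 w1=1 w8=0
  Δ1: clk:1→0
  (1Δ to stable)
t=8 Δ0: w6=0 w3=1 clk=0 w5=1 w4=0 w7=1 w0=1 w2=1 w1=1 w8=0
  Δ1: clk:0→1
  Δ2: w4:0→1
  (2Δ to stable)
t=9 Δ0: w6=0 w3=1 clk=1 w5=1 w4=1 w7=1 w0=1 w2=1 w1=1 w8=0
  Δ1: clk:1→0
  (1Δ to stable)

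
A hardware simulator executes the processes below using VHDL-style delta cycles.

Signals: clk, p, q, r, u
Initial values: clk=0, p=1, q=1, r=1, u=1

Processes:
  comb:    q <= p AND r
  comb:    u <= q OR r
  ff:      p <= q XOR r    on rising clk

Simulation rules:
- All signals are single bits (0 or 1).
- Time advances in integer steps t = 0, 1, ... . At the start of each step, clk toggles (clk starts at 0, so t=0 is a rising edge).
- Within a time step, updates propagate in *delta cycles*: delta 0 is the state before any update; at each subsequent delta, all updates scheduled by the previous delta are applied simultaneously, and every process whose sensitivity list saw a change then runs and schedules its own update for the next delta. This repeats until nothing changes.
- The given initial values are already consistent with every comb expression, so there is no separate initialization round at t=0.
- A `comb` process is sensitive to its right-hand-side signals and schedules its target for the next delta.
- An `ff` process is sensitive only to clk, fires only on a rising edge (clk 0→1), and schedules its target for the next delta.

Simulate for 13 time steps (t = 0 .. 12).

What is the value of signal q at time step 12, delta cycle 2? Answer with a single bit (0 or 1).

1

t0.Δ0 clk=0 p=1 q=1 u=1 r=1
t0.Δ1 clk=1 p=1 q=1 u=1 r=1
t0.Δ2 clk=1 p=0 q=1 u=1 r=1
t0.Δ3 clk=1 p=0 q=0 u=1 r=1
t1.Δ0 clk=1 p=0 q=0 u=1 r=1
t1.Δ1 clk=0 p=0 q=0 u=1 r=1
t2.Δ0 clk=0 p=0 q=0 u=1 r=1
t2.Δ1 clk=1 p=0 q=0 u=1 r=1
t2.Δ2 clk=1 p=1 q=0 u=1 r=1
t2.Δ3 clk=1 p=1 q=1 u=1 r=1
t3.Δ0 clk=1 p=1 q=1 u=1 r=1
t3.Δ1 clk=0 p=1 q=1 u=1 r=1
t4.Δ0 clk=0 p=1 q=1 u=1 r=1
t4.Δ1 clk=1 p=1 q=1 u=1 r=1
t4.Δ2 clk=1 p=0 q=1 u=1 r=1
t4.Δ3 clk=1 p=0 q=0 u=1 r=1
t5.Δ0 clk=1 p=0 q=0 u=1 r=1
t5.Δ1 clk=0 p=0 q=0 u=1 r=1
t6.Δ0 clk=0 p=0 q=0 u=1 r=1
t6.Δ1 clk=1 p=0 q=0 u=1 r=1
t6.Δ2 clk=1 p=1 q=0 u=1 r=1
t6.Δ3 clk=1 p=1 q=1 u=1 r=1
t7.Δ0 clk=1 p=1 q=1 u=1 r=1
t7.Δ1 clk=0 p=1 q=1 u=1 r=1
t8.Δ0 clk=0 p=1 q=1 u=1 r=1
t8.Δ1 clk=1 p=1 q=1 u=1 r=1
t8.Δ2 clk=1 p=0 q=1 u=1 r=1
t8.Δ3 clk=1 p=0 q=0 u=1 r=1
t9.Δ0 clk=1 p=0 q=0 u=1 r=1
t9.Δ1 clk=0 p=0 q=0 u=1 r=1
t10.Δ0 clk=0 p=0 q=0 u=1 r=1
t10.Δ1 clk=1 p=0 q=0 u=1 r=1
t10.Δ2 clk=1 p=1 q=0 u=1 r=1
t10.Δ3 clk=1 p=1 q=1 u=1 r=1
t11.Δ0 clk=1 p=1 q=1 u=1 r=1
t11.Δ1 clk=0 p=1 q=1 u=1 r=1
t12.Δ0 clk=0 p=1 q=1 u=1 r=1
t12.Δ1 clk=1 p=1 q=1 u=1 r=1
t12.Δ2 clk=1 p=0 q=1 u=1 r=1
t12.Δ3 clk=1 p=0 q=0 u=1 r=1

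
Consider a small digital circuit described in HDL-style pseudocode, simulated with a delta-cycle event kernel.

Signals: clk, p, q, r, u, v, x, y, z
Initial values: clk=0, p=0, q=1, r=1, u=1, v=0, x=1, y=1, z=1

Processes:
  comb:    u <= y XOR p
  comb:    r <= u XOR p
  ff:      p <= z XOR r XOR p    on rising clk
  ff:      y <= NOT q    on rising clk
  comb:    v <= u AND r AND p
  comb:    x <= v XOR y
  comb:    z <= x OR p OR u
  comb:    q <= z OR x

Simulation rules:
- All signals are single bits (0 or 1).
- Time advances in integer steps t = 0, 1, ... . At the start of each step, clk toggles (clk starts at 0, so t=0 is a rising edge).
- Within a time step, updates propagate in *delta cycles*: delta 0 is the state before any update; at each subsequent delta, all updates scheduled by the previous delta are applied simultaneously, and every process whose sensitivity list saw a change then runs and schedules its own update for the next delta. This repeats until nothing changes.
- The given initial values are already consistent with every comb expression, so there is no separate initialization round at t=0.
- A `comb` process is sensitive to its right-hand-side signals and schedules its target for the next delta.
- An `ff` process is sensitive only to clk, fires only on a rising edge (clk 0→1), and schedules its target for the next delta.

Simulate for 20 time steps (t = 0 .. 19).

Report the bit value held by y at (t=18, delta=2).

t=0 Δ0: clk=0 p=0 u=1 r=1 y=1 x=1 z=1 v=0 q=1
  Δ1: clk:0→1
  Δ2: y:1→0
  Δ3: u:1→0, x:1→0
  Δ4: r:1→0, z:1→0
  Δ5: q:1→0
  (5Δ to stable)
t=1 Δ0: clk=1 p=0 u=0 r=0 y=0 x=0 z=0 v=0 q=0
  Δ1: clk:1→0
  (1Δ to stable)
t=2 Δ0: clk=0 p=0 u=0 r=0 y=0 x=0 z=0 v=0 q=0
  Δ1: clk:0→1
  Δ2: y:0→1
  Δ3: u:0→1, x:0→1
  Δ4: r:0→1, z:0→1, q:0→1
  (4Δ to stable)
t=3 Δ0: clk=1 p=0 u=1 r=1 y=1 x=1 z=1 v=0 q=1
  Δ1: clk:1→0
  (1Δ to stable)
t=4 Δ0: clk=0 p=0 u=1 r=1 y=1 x=1 z=1 v=0 q=1
  Δ1: clk:0→1
  Δ2: y:1→0
  Δ3: u:1→0, x:1→0
  Δ4: r:1→0, z:1→0
  Δ5: q:1→0
  (5Δ to stable)
t=5 Δ0: clk=1 p=0 u=0 r=0 y=0 x=0 z=0 v=0 q=0
  Δ1: clk:1→0
  (1Δ to stable)
t=6 Δ0: clk=0 p=0 u=0 r=0 y=0 x=0 z=0 v=0 q=0
  Δ1: clk:0→1
  Δ2: y:0→1
  Δ3: u:0→1, x:0→1
  Δ4: r:0→1, z:0→1, q:0→1
  (4Δ to stable)
t=7 Δ0: clk=1 p=0 u=1 r=1 y=1 x=1 z=1 v=0 q=1
  Δ1: clk:1→0
  (1Δ to stable)
t=8 Δ0: clk=0 p=0 u=1 r=1 y=1 x=1 z=1 v=0 q=1
  Δ1: clk:0→1
  Δ2: y:1→0
  Δ3: u:1→0, x:1→0
  Δ4: r:1→0, z:1→0
  Δ5: q:1→0
  (5Δ to stable)
t=9 Δ0: clk=1 p=0 u=0 r=0 y=0 x=0 z=0 v=0 q=0
  Δ1: clk:1→0
  (1Δ to stable)
t=10 Δ0: clk=0 p=0 u=0 r=0 y=0 x=0 z=0 v=0 q=0
  Δ1: clk:0→1
  Δ2: y:0→1
  Δ3: u:0→1, x:0→1
  Δ4: r:0→1, z:0→1, q:0→1
  (4Δ to stable)
t=11 Δ0: clk=1 p=0 u=1 r=1 y=1 x=1 z=1 v=0 q=1
  Δ1: clk:1→0
  (1Δ to stable)
t=12 Δ0: clk=0 p=0 u=1 r=1 y=1 x=1 z=1 v=0 q=1
  Δ1: clk:0→1
  Δ2: y:1→0
  Δ3: u:1→0, x:1→0
  Δ4: r:1→0, z:1→0
  Δ5: q:1→0
  (5Δ to stable)
t=13 Δ0: clk=1 p=0 u=0 r=0 y=0 x=0 z=0 v=0 q=0
  Δ1: clk:1→0
  (1Δ to stable)
t=14 Δ0: clk=0 p=0 u=0 r=0 y=0 x=0 z=0 v=0 q=0
  Δ1: clk:0→1
  Δ2: y:0→1
  Δ3: u:0→1, x:0→1
  Δ4: r:0→1, z:0→1, q:0→1
  (4Δ to stable)
t=15 Δ0: clk=1 p=0 u=1 r=1 y=1 x=1 z=1 v=0 q=1
  Δ1: clk:1→0
  (1Δ to stable)
t=16 Δ0: clk=0 p=0 u=1 r=1 y=1 x=1 z=1 v=0 q=1
  Δ1: clk:0→1
  Δ2: y:1→0
  Δ3: u:1→0, x:1→0
  Δ4: r:1→0, z:1→0
  Δ5: q:1→0
  (5Δ to stable)
t=17 Δ0: clk=1 p=0 u=0 r=0 y=0 x=0 z=0 v=0 q=0
  Δ1: clk:1→0
  (1Δ to stable)
t=18 Δ0: clk=0 p=0 u=0 r=0 y=0 x=0 z=0 v=0 q=0
  Δ1: clk:0→1
  Δ2: y:0→1
  Δ3: u:0→1, x:0→1
  Δ4: r:0→1, z:0→1, q:0→1
  (4Δ to stable)
t=19 Δ0: clk=1 p=0 u=1 r=1 y=1 x=1 z=1 v=0 q=1
  Δ1: clk:1→0
  (1Δ to stable)

1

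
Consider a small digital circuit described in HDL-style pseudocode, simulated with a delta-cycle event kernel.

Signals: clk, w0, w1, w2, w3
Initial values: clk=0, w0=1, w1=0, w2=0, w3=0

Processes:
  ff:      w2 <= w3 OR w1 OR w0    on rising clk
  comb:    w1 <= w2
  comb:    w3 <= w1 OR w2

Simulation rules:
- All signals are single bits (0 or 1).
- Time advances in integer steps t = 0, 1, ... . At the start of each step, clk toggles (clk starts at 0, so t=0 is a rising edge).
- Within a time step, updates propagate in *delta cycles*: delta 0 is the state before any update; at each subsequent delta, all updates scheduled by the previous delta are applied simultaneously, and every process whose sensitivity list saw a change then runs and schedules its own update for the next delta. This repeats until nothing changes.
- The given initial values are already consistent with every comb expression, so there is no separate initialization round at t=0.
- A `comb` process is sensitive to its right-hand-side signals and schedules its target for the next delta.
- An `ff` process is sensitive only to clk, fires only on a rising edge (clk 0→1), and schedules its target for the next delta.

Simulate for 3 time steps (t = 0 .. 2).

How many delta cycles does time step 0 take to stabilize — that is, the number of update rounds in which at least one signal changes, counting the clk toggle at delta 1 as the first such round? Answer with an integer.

3

[bits: w1,w2,clk,w3,w0]
t=0: Δ0=00001 Δ1=00101 Δ2=01101 Δ3=11111 | 3Δ
t=1: Δ0=11111 Δ1=11011 | 1Δ
t=2: Δ0=11011 Δ1=11111 | 1Δ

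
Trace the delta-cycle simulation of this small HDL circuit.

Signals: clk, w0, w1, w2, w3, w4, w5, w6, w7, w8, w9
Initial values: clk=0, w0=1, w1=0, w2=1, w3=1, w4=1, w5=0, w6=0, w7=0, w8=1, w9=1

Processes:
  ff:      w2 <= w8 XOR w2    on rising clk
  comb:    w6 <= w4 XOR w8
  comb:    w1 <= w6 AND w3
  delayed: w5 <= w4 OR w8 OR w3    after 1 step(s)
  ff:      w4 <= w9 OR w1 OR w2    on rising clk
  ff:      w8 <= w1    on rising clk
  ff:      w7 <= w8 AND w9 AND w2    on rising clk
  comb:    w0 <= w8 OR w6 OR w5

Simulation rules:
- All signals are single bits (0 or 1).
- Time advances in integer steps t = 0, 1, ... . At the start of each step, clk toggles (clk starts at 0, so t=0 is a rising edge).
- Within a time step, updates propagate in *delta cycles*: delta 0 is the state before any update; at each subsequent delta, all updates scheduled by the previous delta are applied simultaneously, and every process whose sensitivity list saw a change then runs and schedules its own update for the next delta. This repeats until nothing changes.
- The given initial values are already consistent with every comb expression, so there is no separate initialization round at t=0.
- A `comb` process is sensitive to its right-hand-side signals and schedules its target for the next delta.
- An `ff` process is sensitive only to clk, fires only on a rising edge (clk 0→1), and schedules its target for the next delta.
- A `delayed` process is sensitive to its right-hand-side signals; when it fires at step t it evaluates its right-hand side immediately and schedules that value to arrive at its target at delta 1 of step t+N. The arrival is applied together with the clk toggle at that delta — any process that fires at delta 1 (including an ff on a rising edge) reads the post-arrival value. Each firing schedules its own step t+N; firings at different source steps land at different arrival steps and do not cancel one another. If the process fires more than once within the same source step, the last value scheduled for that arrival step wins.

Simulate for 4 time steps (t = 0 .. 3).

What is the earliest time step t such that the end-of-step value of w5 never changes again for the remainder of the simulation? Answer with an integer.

1

t0.Δ0 w1=0 clk=0 w0=1 w6=0 w7=0 w5=0 w2=1 w8=1 w9=1 w3=1 w4=1
t0.Δ1 w1=0 clk=1 w0=1 w6=0 w7=0 w5=0 w2=1 w8=1 w9=1 w3=1 w4=1
t0.Δ2 w1=0 clk=1 w0=1 w6=0 w7=1 w5=0 w2=0 w8=0 w9=1 w3=1 w4=1
t0.Δ3 w1=0 clk=1 w0=0 w6=1 w7=1 w5=0 w2=0 w8=0 w9=1 w3=1 w4=1
t0.Δ4 w1=1 clk=1 w0=1 w6=1 w7=1 w5=0 w2=0 w8=0 w9=1 w3=1 w4=1
t1.Δ0 w1=1 clk=1 w0=1 w6=1 w7=1 w5=0 w2=0 w8=0 w9=1 w3=1 w4=1
t1.Δ1 w1=1 clk=0 w0=1 w6=1 w7=1 w5=1 w2=0 w8=0 w9=1 w3=1 w4=1
t2.Δ0 w1=1 clk=0 w0=1 w6=1 w7=1 w5=1 w2=0 w8=0 w9=1 w3=1 w4=1
t2.Δ1 w1=1 clk=1 w0=1 w6=1 w7=1 w5=1 w2=0 w8=0 w9=1 w3=1 w4=1
t2.Δ2 w1=1 clk=1 w0=1 w6=1 w7=0 w5=1 w2=0 w8=1 w9=1 w3=1 w4=1
t2.Δ3 w1=1 clk=1 w0=1 w6=0 w7=0 w5=1 w2=0 w8=1 w9=1 w3=1 w4=1
t2.Δ4 w1=0 clk=1 w0=1 w6=0 w7=0 w5=1 w2=0 w8=1 w9=1 w3=1 w4=1
t3.Δ0 w1=0 clk=1 w0=1 w6=0 w7=0 w5=1 w2=0 w8=1 w9=1 w3=1 w4=1
t3.Δ1 w1=0 clk=0 w0=1 w6=0 w7=0 w5=1 w2=0 w8=1 w9=1 w3=1 w4=1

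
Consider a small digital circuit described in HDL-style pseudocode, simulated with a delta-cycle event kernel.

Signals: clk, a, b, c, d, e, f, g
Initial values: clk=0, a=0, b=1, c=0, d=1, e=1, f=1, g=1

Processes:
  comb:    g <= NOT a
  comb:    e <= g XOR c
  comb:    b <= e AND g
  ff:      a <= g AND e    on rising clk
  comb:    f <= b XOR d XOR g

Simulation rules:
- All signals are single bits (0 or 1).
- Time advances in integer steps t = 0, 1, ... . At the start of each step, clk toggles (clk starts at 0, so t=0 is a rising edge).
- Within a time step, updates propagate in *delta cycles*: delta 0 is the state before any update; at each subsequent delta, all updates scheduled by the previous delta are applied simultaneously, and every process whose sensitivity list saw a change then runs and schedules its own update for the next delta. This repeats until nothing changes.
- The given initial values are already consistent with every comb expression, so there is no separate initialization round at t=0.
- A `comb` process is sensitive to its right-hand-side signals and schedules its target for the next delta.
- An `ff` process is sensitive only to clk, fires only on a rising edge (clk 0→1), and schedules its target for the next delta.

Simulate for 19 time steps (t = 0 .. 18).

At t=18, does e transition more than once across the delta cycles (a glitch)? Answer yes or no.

t=0 Δ0: f=1 clk=0 g=1 c=0 a=0 e=1 d=1 b=1
  Δ1: clk:0→1
  Δ2: a:0→1
  Δ3: g:1→0
  Δ4: f:1→0, e:1→0, b:1→0
  Δ5: f:0→1
  (5Δ to stable)
t=1 Δ0: f=1 clk=1 g=0 c=0 a=1 e=0 d=1 b=0
  Δ1: clk:1→0
  (1Δ to stable)
t=2 Δ0: f=1 clk=0 g=0 c=0 a=1 e=0 d=1 b=0
  Δ1: clk:0→1
  Δ2: a:1→0
  Δ3: g:0→1
  Δ4: f:1→0, e:0→1
  Δ5: b:0→1
  Δ6: f:0→1
  (6Δ to stable)
t=3 Δ0: f=1 clk=1 g=1 c=0 a=0 e=1 d=1 b=1
  Δ1: clk:1→0
  (1Δ to stable)
t=4 Δ0: f=1 clk=0 g=1 c=0 a=0 e=1 d=1 b=1
  Δ1: clk:0→1
  Δ2: a:0→1
  Δ3: g:1→0
  Δ4: f:1→0, e:1→0, b:1→0
  Δ5: f:0→1
  (5Δ to stable)
t=5 Δ0: f=1 clk=1 g=0 c=0 a=1 e=0 d=1 b=0
  Δ1: clk:1→0
  (1Δ to stable)
t=6 Δ0: f=1 clk=0 g=0 c=0 a=1 e=0 d=1 b=0
  Δ1: clk:0→1
  Δ2: a:1→0
  Δ3: g:0→1
  Δ4: f:1→0, e:0→1
  Δ5: b:0→1
  Δ6: f:0→1
  (6Δ to stable)
t=7 Δ0: f=1 clk=1 g=1 c=0 a=0 e=1 d=1 b=1
  Δ1: clk:1→0
  (1Δ to stable)
t=8 Δ0: f=1 clk=0 g=1 c=0 a=0 e=1 d=1 b=1
  Δ1: clk:0→1
  Δ2: a:0→1
  Δ3: g:1→0
  Δ4: f:1→0, e:1→0, b:1→0
  Δ5: f:0→1
  (5Δ to stable)
t=9 Δ0: f=1 clk=1 g=0 c=0 a=1 e=0 d=1 b=0
  Δ1: clk:1→0
  (1Δ to stable)
t=10 Δ0: f=1 clk=0 g=0 c=0 a=1 e=0 d=1 b=0
  Δ1: clk:0→1
  Δ2: a:1→0
  Δ3: g:0→1
  Δ4: f:1→0, e:0→1
  Δ5: b:0→1
  Δ6: f:0→1
  (6Δ to stable)
t=11 Δ0: f=1 clk=1 g=1 c=0 a=0 e=1 d=1 b=1
  Δ1: clk:1→0
  (1Δ to stable)
t=12 Δ0: f=1 clk=0 g=1 c=0 a=0 e=1 d=1 b=1
  Δ1: clk:0→1
  Δ2: a:0→1
  Δ3: g:1→0
  Δ4: f:1→0, e:1→0, b:1→0
  Δ5: f:0→1
  (5Δ to stable)
t=13 Δ0: f=1 clk=1 g=0 c=0 a=1 e=0 d=1 b=0
  Δ1: clk:1→0
  (1Δ to stable)
t=14 Δ0: f=1 clk=0 g=0 c=0 a=1 e=0 d=1 b=0
  Δ1: clk:0→1
  Δ2: a:1→0
  Δ3: g:0→1
  Δ4: f:1→0, e:0→1
  Δ5: b:0→1
  Δ6: f:0→1
  (6Δ to stable)
t=15 Δ0: f=1 clk=1 g=1 c=0 a=0 e=1 d=1 b=1
  Δ1: clk:1→0
  (1Δ to stable)
t=16 Δ0: f=1 clk=0 g=1 c=0 a=0 e=1 d=1 b=1
  Δ1: clk:0→1
  Δ2: a:0→1
  Δ3: g:1→0
  Δ4: f:1→0, e:1→0, b:1→0
  Δ5: f:0→1
  (5Δ to stable)
t=17 Δ0: f=1 clk=1 g=0 c=0 a=1 e=0 d=1 b=0
  Δ1: clk:1→0
  (1Δ to stable)
t=18 Δ0: f=1 clk=0 g=0 c=0 a=1 e=0 d=1 b=0
  Δ1: clk:0→1
  Δ2: a:1→0
  Δ3: g:0→1
  Δ4: f:1→0, e:0→1
  Δ5: b:0→1
  Δ6: f:0→1
  (6Δ to stable)

no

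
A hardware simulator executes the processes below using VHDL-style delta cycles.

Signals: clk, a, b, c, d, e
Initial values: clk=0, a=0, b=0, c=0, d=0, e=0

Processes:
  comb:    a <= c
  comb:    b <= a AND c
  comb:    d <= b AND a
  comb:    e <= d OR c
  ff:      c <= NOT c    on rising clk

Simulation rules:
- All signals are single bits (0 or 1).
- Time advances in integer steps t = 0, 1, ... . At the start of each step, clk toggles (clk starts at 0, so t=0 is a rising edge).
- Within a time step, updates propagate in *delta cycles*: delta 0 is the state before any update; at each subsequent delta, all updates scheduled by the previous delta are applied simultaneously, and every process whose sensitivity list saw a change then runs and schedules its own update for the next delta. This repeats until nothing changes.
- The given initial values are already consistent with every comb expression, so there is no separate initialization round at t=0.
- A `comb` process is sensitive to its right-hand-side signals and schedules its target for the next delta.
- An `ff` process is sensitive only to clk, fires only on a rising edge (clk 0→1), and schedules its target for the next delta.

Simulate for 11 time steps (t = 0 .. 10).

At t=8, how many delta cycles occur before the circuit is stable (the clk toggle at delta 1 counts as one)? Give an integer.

5

t0.Δ0 b=0 e=0 c=0 clk=0 a=0 d=0
t0.Δ1 b=0 e=0 c=0 clk=1 a=0 d=0
t0.Δ2 b=0 e=0 c=1 clk=1 a=0 d=0
t0.Δ3 b=0 e=1 c=1 clk=1 a=1 d=0
t0.Δ4 b=1 e=1 c=1 clk=1 a=1 d=0
t0.Δ5 b=1 e=1 c=1 clk=1 a=1 d=1
t1.Δ0 b=1 e=1 c=1 clk=1 a=1 d=1
t1.Δ1 b=1 e=1 c=1 clk=0 a=1 d=1
t2.Δ0 b=1 e=1 c=1 clk=0 a=1 d=1
t2.Δ1 b=1 e=1 c=1 clk=1 a=1 d=1
t2.Δ2 b=1 e=1 c=0 clk=1 a=1 d=1
t2.Δ3 b=0 e=1 c=0 clk=1 a=0 d=1
t2.Δ4 b=0 e=1 c=0 clk=1 a=0 d=0
t2.Δ5 b=0 e=0 c=0 clk=1 a=0 d=0
t3.Δ0 b=0 e=0 c=0 clk=1 a=0 d=0
t3.Δ1 b=0 e=0 c=0 clk=0 a=0 d=0
t4.Δ0 b=0 e=0 c=0 clk=0 a=0 d=0
t4.Δ1 b=0 e=0 c=0 clk=1 a=0 d=0
t4.Δ2 b=0 e=0 c=1 clk=1 a=0 d=0
t4.Δ3 b=0 e=1 c=1 clk=1 a=1 d=0
t4.Δ4 b=1 e=1 c=1 clk=1 a=1 d=0
t4.Δ5 b=1 e=1 c=1 clk=1 a=1 d=1
t5.Δ0 b=1 e=1 c=1 clk=1 a=1 d=1
t5.Δ1 b=1 e=1 c=1 clk=0 a=1 d=1
t6.Δ0 b=1 e=1 c=1 clk=0 a=1 d=1
t6.Δ1 b=1 e=1 c=1 clk=1 a=1 d=1
t6.Δ2 b=1 e=1 c=0 clk=1 a=1 d=1
t6.Δ3 b=0 e=1 c=0 clk=1 a=0 d=1
t6.Δ4 b=0 e=1 c=0 clk=1 a=0 d=0
t6.Δ5 b=0 e=0 c=0 clk=1 a=0 d=0
t7.Δ0 b=0 e=0 c=0 clk=1 a=0 d=0
t7.Δ1 b=0 e=0 c=0 clk=0 a=0 d=0
t8.Δ0 b=0 e=0 c=0 clk=0 a=0 d=0
t8.Δ1 b=0 e=0 c=0 clk=1 a=0 d=0
t8.Δ2 b=0 e=0 c=1 clk=1 a=0 d=0
t8.Δ3 b=0 e=1 c=1 clk=1 a=1 d=0
t8.Δ4 b=1 e=1 c=1 clk=1 a=1 d=0
t8.Δ5 b=1 e=1 c=1 clk=1 a=1 d=1
t9.Δ0 b=1 e=1 c=1 clk=1 a=1 d=1
t9.Δ1 b=1 e=1 c=1 clk=0 a=1 d=1
t10.Δ0 b=1 e=1 c=1 clk=0 a=1 d=1
t10.Δ1 b=1 e=1 c=1 clk=1 a=1 d=1
t10.Δ2 b=1 e=1 c=0 clk=1 a=1 d=1
t10.Δ3 b=0 e=1 c=0 clk=1 a=0 d=1
t10.Δ4 b=0 e=1 c=0 clk=1 a=0 d=0
t10.Δ5 b=0 e=0 c=0 clk=1 a=0 d=0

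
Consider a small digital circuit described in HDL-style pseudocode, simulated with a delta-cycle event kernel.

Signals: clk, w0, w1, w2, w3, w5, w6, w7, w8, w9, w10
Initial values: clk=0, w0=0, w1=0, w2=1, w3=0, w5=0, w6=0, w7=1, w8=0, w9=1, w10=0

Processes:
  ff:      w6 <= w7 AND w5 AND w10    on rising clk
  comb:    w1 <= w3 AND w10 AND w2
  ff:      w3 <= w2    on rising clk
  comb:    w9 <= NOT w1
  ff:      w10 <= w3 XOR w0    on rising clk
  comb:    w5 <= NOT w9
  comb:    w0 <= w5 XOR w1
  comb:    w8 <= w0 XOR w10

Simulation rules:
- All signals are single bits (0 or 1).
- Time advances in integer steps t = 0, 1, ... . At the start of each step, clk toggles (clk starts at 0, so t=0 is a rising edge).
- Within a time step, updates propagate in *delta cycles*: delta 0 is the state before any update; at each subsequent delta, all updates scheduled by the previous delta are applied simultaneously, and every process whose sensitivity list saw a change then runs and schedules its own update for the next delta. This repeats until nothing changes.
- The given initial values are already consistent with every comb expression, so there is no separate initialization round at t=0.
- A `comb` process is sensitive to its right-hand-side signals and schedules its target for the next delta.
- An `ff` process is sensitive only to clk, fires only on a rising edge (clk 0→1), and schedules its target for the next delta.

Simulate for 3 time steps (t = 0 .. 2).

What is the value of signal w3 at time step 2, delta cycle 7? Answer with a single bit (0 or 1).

t0.Δ0 w10=0 w1=0 w3=0 clk=0 w7=1 w9=1 w2=1 w0=0 w6=0 w8=0 w5=0
t0.Δ1 w10=0 w1=0 w3=0 clk=1 w7=1 w9=1 w2=1 w0=0 w6=0 w8=0 w5=0
t0.Δ2 w10=0 w1=0 w3=1 clk=1 w7=1 w9=1 w2=1 w0=0 w6=0 w8=0 w5=0
t1.Δ0 w10=0 w1=0 w3=1 clk=1 w7=1 w9=1 w2=1 w0=0 w6=0 w8=0 w5=0
t1.Δ1 w10=0 w1=0 w3=1 clk=0 w7=1 w9=1 w2=1 w0=0 w6=0 w8=0 w5=0
t2.Δ0 w10=0 w1=0 w3=1 clk=0 w7=1 w9=1 w2=1 w0=0 w6=0 w8=0 w5=0
t2.Δ1 w10=0 w1=0 w3=1 clk=1 w7=1 w9=1 w2=1 w0=0 w6=0 w8=0 w5=0
t2.Δ2 w10=1 w1=0 w3=1 clk=1 w7=1 w9=1 w2=1 w0=0 w6=0 w8=0 w5=0
t2.Δ3 w10=1 w1=1 w3=1 clk=1 w7=1 w9=1 w2=1 w0=0 w6=0 w8=1 w5=0
t2.Δ4 w10=1 w1=1 w3=1 clk=1 w7=1 w9=0 w2=1 w0=1 w6=0 w8=1 w5=0
t2.Δ5 w10=1 w1=1 w3=1 clk=1 w7=1 w9=0 w2=1 w0=1 w6=0 w8=0 w5=1
t2.Δ6 w10=1 w1=1 w3=1 clk=1 w7=1 w9=0 w2=1 w0=0 w6=0 w8=0 w5=1
t2.Δ7 w10=1 w1=1 w3=1 clk=1 w7=1 w9=0 w2=1 w0=0 w6=0 w8=1 w5=1

1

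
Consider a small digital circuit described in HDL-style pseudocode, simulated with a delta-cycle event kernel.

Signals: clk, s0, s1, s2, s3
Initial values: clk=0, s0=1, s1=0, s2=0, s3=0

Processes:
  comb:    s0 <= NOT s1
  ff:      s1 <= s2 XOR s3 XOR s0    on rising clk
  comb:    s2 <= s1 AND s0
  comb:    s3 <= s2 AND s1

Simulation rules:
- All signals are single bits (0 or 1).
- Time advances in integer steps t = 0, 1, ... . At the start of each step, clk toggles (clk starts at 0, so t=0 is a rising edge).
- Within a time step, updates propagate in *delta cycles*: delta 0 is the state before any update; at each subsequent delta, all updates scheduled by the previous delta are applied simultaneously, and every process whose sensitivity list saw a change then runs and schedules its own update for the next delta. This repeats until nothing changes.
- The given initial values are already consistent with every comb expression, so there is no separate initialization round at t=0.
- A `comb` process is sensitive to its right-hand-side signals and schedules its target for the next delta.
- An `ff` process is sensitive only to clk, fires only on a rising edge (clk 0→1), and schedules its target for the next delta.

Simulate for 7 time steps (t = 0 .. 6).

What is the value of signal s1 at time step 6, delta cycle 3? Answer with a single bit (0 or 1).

t=0 Δ0: s2=0 s0=1 clk=0 s1=0 s3=0
  Δ1: clk:0→1
  Δ2: s1:0→1
  Δ3: s2:0→1, s0:1→0
  Δ4: s2:1→0, s3:0→1
  Δ5: s3:1→0
  (5Δ to stable)
t=1 Δ0: s2=0 s0=0 clk=1 s1=1 s3=0
  Δ1: clk:1→0
  (1Δ to stable)
t=2 Δ0: s2=0 s0=0 clk=0 s1=1 s3=0
  Δ1: clk:0→1
  Δ2: s1:1→0
  Δ3: s0:0→1
  (3Δ to stable)
t=3 Δ0: s2=0 s0=1 clk=1 s1=0 s3=0
  Δ1: clk:1→0
  (1Δ to stable)
t=4 Δ0: s2=0 s0=1 clk=0 s1=0 s3=0
  Δ1: clk:0→1
  Δ2: s1:0→1
  Δ3: s2:0→1, s0:1→0
  Δ4: s2:1→0, s3:0→1
  Δ5: s3:1→0
  (5Δ to stable)
t=5 Δ0: s2=0 s0=0 clk=1 s1=1 s3=0
  Δ1: clk:1→0
  (1Δ to stable)
t=6 Δ0: s2=0 s0=0 clk=0 s1=1 s3=0
  Δ1: clk:0→1
  Δ2: s1:1→0
  Δ3: s0:0→1
  (3Δ to stable)

0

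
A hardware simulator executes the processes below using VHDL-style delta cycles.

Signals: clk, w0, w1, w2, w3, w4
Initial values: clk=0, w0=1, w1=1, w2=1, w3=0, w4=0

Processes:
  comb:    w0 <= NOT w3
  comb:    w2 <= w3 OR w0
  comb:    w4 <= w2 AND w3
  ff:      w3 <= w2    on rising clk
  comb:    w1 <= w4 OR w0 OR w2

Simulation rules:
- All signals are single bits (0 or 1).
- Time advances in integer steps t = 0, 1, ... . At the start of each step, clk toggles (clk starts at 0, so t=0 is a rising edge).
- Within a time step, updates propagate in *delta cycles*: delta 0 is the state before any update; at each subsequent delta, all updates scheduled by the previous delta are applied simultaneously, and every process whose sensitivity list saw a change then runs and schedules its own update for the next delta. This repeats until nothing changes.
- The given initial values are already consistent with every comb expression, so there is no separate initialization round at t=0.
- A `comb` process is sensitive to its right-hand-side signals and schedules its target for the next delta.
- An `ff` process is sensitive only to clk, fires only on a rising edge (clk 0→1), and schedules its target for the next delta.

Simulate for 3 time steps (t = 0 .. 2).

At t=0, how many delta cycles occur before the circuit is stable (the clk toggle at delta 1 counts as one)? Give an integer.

t=0 Δ0: w2=1 clk=0 w4=0 w1=1 w3=0 w0=1
  Δ1: clk:0→1
  Δ2: w3:0→1
  Δ3: w4:0→1, w0:1→0
  (3Δ to stable)
t=1 Δ0: w2=1 clk=1 w4=1 w1=1 w3=1 w0=0
  Δ1: clk:1→0
  (1Δ to stable)
t=2 Δ0: w2=1 clk=0 w4=1 w1=1 w3=1 w0=0
  Δ1: clk:0→1
  (1Δ to stable)

3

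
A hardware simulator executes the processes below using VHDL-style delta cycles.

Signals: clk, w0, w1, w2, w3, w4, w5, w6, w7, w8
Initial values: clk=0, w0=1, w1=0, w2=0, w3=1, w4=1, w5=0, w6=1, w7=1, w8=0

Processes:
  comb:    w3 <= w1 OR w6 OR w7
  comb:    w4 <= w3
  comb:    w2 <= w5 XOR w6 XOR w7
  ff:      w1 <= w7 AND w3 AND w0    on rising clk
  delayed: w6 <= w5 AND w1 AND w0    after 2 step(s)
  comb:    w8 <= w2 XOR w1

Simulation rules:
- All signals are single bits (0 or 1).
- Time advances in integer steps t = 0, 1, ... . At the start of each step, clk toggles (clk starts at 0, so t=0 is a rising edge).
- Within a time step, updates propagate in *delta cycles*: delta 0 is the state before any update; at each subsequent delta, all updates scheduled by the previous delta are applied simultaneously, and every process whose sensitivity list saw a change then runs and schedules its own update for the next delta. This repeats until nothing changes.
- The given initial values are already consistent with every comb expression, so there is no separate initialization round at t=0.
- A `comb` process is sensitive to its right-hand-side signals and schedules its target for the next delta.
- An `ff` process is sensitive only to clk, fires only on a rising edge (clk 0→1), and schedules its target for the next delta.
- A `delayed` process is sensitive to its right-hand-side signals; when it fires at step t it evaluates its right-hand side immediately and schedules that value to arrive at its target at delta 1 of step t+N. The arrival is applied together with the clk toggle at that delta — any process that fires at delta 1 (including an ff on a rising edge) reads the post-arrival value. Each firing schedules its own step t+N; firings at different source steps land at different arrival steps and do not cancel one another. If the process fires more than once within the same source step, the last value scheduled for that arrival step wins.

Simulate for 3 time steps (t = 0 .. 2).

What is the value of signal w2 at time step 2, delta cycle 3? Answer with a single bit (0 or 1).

1

[bits: w7,w0,w1,w8,w4,w2,w3,clk,w5,w6]
t=0: Δ0=1100101001 Δ1=1100101101 Δ2=1110101101 Δ3=1111101101 | 3Δ
t=1: Δ0=1111101101 Δ1=1111101001 | 1Δ
t=2: Δ0=1111101001 Δ1=1111101100 Δ2=1111111100 Δ3=1110111100 | 3Δ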